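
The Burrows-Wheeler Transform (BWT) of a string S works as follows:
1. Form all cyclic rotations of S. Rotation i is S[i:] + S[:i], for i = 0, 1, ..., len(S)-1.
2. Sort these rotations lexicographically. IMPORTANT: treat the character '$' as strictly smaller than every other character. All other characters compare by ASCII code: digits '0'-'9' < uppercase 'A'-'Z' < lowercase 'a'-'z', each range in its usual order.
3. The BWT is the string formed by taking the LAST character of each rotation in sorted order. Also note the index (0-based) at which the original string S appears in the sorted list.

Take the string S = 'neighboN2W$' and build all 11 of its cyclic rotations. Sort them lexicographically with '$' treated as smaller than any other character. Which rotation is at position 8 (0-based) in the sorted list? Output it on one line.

Answer: ighboN2W$ne

Derivation:
All 11 rotations (rotation i = S[i:]+S[:i]):
  rot[0] = neighboN2W$
  rot[1] = eighboN2W$n
  rot[2] = ighboN2W$ne
  rot[3] = ghboN2W$nei
  rot[4] = hboN2W$neig
  rot[5] = boN2W$neigh
  rot[6] = oN2W$neighb
  rot[7] = N2W$neighbo
  rot[8] = 2W$neighboN
  rot[9] = W$neighboN2
  rot[10] = $neighboN2W
Sorted (with $ < everything):
  sorted[0] = $neighboN2W
  sorted[1] = 2W$neighboN
  sorted[2] = N2W$neighbo
  sorted[3] = W$neighboN2
  sorted[4] = boN2W$neigh
  sorted[5] = eighboN2W$n
  sorted[6] = ghboN2W$nei
  sorted[7] = hboN2W$neig
  sorted[8] = ighboN2W$ne
  sorted[9] = neighboN2W$
  sorted[10] = oN2W$neighb
sorted[8] = ighboN2W$ne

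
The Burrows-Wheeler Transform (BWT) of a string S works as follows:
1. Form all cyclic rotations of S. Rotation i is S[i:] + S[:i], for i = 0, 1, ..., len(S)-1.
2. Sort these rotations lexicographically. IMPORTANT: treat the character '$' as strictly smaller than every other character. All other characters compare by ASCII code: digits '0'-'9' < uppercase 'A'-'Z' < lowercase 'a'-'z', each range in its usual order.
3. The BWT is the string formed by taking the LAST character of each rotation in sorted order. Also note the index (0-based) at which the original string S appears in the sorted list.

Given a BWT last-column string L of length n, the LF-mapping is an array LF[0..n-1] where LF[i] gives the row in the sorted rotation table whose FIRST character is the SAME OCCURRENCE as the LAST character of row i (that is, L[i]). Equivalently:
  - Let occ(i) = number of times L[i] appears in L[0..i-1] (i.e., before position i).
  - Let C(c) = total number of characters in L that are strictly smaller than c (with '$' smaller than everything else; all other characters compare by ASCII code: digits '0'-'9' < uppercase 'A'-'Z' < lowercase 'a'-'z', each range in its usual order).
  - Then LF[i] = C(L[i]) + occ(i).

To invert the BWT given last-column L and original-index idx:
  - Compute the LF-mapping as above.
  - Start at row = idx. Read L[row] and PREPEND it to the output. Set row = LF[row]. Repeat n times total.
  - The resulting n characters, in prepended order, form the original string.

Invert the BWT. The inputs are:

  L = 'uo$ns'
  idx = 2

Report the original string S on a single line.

LF mapping: 4 2 0 1 3
Walk LF starting at row 2, prepending L[row]:
  step 1: row=2, L[2]='$', prepend. Next row=LF[2]=0
  step 2: row=0, L[0]='u', prepend. Next row=LF[0]=4
  step 3: row=4, L[4]='s', prepend. Next row=LF[4]=3
  step 4: row=3, L[3]='n', prepend. Next row=LF[3]=1
  step 5: row=1, L[1]='o', prepend. Next row=LF[1]=2
Reversed output: onsu$

Answer: onsu$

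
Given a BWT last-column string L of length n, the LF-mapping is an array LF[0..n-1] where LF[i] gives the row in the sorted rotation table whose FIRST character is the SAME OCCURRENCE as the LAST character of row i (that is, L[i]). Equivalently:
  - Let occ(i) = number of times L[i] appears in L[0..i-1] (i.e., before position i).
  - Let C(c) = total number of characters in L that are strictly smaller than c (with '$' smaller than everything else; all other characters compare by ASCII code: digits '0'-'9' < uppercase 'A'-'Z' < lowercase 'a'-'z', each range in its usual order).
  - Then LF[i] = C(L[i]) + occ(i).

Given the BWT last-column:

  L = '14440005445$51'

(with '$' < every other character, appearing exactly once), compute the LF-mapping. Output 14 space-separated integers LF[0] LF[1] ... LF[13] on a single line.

Char counts: '$':1, '0':3, '1':2, '4':5, '5':3
C (first-col start): C('$')=0, C('0')=1, C('1')=4, C('4')=6, C('5')=11
L[0]='1': occ=0, LF[0]=C('1')+0=4+0=4
L[1]='4': occ=0, LF[1]=C('4')+0=6+0=6
L[2]='4': occ=1, LF[2]=C('4')+1=6+1=7
L[3]='4': occ=2, LF[3]=C('4')+2=6+2=8
L[4]='0': occ=0, LF[4]=C('0')+0=1+0=1
L[5]='0': occ=1, LF[5]=C('0')+1=1+1=2
L[6]='0': occ=2, LF[6]=C('0')+2=1+2=3
L[7]='5': occ=0, LF[7]=C('5')+0=11+0=11
L[8]='4': occ=3, LF[8]=C('4')+3=6+3=9
L[9]='4': occ=4, LF[9]=C('4')+4=6+4=10
L[10]='5': occ=1, LF[10]=C('5')+1=11+1=12
L[11]='$': occ=0, LF[11]=C('$')+0=0+0=0
L[12]='5': occ=2, LF[12]=C('5')+2=11+2=13
L[13]='1': occ=1, LF[13]=C('1')+1=4+1=5

Answer: 4 6 7 8 1 2 3 11 9 10 12 0 13 5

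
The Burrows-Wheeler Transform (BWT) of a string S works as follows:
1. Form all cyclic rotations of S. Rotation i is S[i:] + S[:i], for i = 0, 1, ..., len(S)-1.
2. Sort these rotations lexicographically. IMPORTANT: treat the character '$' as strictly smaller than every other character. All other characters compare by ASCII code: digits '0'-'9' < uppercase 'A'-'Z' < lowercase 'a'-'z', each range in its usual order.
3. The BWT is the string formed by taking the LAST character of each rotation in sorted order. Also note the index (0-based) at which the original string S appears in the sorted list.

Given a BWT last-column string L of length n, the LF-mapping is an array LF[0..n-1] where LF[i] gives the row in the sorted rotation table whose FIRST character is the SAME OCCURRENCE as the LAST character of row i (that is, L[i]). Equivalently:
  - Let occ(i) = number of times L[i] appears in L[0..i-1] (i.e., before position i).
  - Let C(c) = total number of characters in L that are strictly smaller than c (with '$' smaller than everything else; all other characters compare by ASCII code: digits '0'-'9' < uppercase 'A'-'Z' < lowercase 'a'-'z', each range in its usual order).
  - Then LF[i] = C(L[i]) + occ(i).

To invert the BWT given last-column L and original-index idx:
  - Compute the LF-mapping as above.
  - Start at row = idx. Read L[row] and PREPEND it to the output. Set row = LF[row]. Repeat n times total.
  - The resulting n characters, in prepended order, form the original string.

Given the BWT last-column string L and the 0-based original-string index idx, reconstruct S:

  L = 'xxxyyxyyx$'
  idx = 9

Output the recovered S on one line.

Answer: yyxxyyxxx$

Derivation:
LF mapping: 1 2 3 6 7 4 8 9 5 0
Walk LF starting at row 9, prepending L[row]:
  step 1: row=9, L[9]='$', prepend. Next row=LF[9]=0
  step 2: row=0, L[0]='x', prepend. Next row=LF[0]=1
  step 3: row=1, L[1]='x', prepend. Next row=LF[1]=2
  step 4: row=2, L[2]='x', prepend. Next row=LF[2]=3
  step 5: row=3, L[3]='y', prepend. Next row=LF[3]=6
  step 6: row=6, L[6]='y', prepend. Next row=LF[6]=8
  step 7: row=8, L[8]='x', prepend. Next row=LF[8]=5
  step 8: row=5, L[5]='x', prepend. Next row=LF[5]=4
  step 9: row=4, L[4]='y', prepend. Next row=LF[4]=7
  step 10: row=7, L[7]='y', prepend. Next row=LF[7]=9
Reversed output: yyxxyyxxx$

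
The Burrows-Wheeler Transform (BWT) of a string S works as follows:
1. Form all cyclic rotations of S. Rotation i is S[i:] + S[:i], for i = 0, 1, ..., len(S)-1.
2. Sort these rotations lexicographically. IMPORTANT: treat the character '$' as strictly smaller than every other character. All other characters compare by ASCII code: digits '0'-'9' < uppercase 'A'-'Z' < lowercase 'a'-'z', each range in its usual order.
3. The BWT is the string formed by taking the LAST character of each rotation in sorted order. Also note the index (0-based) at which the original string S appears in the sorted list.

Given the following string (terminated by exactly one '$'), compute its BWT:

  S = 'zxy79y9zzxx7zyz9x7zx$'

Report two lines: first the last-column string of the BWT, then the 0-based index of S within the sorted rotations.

Answer: xyxxz7yz9xzzx9zy7z$79
18

Derivation:
All 21 rotations (rotation i = S[i:]+S[:i]):
  rot[0] = zxy79y9zzxx7zyz9x7zx$
  rot[1] = xy79y9zzxx7zyz9x7zx$z
  rot[2] = y79y9zzxx7zyz9x7zx$zx
  rot[3] = 79y9zzxx7zyz9x7zx$zxy
  rot[4] = 9y9zzxx7zyz9x7zx$zxy7
  rot[5] = y9zzxx7zyz9x7zx$zxy79
  rot[6] = 9zzxx7zyz9x7zx$zxy79y
  rot[7] = zzxx7zyz9x7zx$zxy79y9
  rot[8] = zxx7zyz9x7zx$zxy79y9z
  rot[9] = xx7zyz9x7zx$zxy79y9zz
  rot[10] = x7zyz9x7zx$zxy79y9zzx
  rot[11] = 7zyz9x7zx$zxy79y9zzxx
  rot[12] = zyz9x7zx$zxy79y9zzxx7
  rot[13] = yz9x7zx$zxy79y9zzxx7z
  rot[14] = z9x7zx$zxy79y9zzxx7zy
  rot[15] = 9x7zx$zxy79y9zzxx7zyz
  rot[16] = x7zx$zxy79y9zzxx7zyz9
  rot[17] = 7zx$zxy79y9zzxx7zyz9x
  rot[18] = zx$zxy79y9zzxx7zyz9x7
  rot[19] = x$zxy79y9zzxx7zyz9x7z
  rot[20] = $zxy79y9zzxx7zyz9x7zx
Sorted (with $ < everything):
  sorted[0] = $zxy79y9zzxx7zyz9x7zx  (last char: 'x')
  sorted[1] = 79y9zzxx7zyz9x7zx$zxy  (last char: 'y')
  sorted[2] = 7zx$zxy79y9zzxx7zyz9x  (last char: 'x')
  sorted[3] = 7zyz9x7zx$zxy79y9zzxx  (last char: 'x')
  sorted[4] = 9x7zx$zxy79y9zzxx7zyz  (last char: 'z')
  sorted[5] = 9y9zzxx7zyz9x7zx$zxy7  (last char: '7')
  sorted[6] = 9zzxx7zyz9x7zx$zxy79y  (last char: 'y')
  sorted[7] = x$zxy79y9zzxx7zyz9x7z  (last char: 'z')
  sorted[8] = x7zx$zxy79y9zzxx7zyz9  (last char: '9')
  sorted[9] = x7zyz9x7zx$zxy79y9zzx  (last char: 'x')
  sorted[10] = xx7zyz9x7zx$zxy79y9zz  (last char: 'z')
  sorted[11] = xy79y9zzxx7zyz9x7zx$z  (last char: 'z')
  sorted[12] = y79y9zzxx7zyz9x7zx$zx  (last char: 'x')
  sorted[13] = y9zzxx7zyz9x7zx$zxy79  (last char: '9')
  sorted[14] = yz9x7zx$zxy79y9zzxx7z  (last char: 'z')
  sorted[15] = z9x7zx$zxy79y9zzxx7zy  (last char: 'y')
  sorted[16] = zx$zxy79y9zzxx7zyz9x7  (last char: '7')
  sorted[17] = zxx7zyz9x7zx$zxy79y9z  (last char: 'z')
  sorted[18] = zxy79y9zzxx7zyz9x7zx$  (last char: '$')
  sorted[19] = zyz9x7zx$zxy79y9zzxx7  (last char: '7')
  sorted[20] = zzxx7zyz9x7zx$zxy79y9  (last char: '9')
Last column: xyxxz7yz9xzzx9zy7z$79
Original string S is at sorted index 18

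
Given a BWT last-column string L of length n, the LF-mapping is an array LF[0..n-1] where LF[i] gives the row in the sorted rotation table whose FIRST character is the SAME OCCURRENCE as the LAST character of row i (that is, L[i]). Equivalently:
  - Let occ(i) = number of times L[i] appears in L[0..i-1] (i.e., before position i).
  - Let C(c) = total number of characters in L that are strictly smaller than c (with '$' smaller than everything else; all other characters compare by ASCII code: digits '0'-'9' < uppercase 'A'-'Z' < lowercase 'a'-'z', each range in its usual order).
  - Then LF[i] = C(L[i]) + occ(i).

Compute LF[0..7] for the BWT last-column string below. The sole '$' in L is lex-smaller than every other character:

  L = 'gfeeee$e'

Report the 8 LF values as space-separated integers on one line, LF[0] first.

Char counts: '$':1, 'e':5, 'f':1, 'g':1
C (first-col start): C('$')=0, C('e')=1, C('f')=6, C('g')=7
L[0]='g': occ=0, LF[0]=C('g')+0=7+0=7
L[1]='f': occ=0, LF[1]=C('f')+0=6+0=6
L[2]='e': occ=0, LF[2]=C('e')+0=1+0=1
L[3]='e': occ=1, LF[3]=C('e')+1=1+1=2
L[4]='e': occ=2, LF[4]=C('e')+2=1+2=3
L[5]='e': occ=3, LF[5]=C('e')+3=1+3=4
L[6]='$': occ=0, LF[6]=C('$')+0=0+0=0
L[7]='e': occ=4, LF[7]=C('e')+4=1+4=5

Answer: 7 6 1 2 3 4 0 5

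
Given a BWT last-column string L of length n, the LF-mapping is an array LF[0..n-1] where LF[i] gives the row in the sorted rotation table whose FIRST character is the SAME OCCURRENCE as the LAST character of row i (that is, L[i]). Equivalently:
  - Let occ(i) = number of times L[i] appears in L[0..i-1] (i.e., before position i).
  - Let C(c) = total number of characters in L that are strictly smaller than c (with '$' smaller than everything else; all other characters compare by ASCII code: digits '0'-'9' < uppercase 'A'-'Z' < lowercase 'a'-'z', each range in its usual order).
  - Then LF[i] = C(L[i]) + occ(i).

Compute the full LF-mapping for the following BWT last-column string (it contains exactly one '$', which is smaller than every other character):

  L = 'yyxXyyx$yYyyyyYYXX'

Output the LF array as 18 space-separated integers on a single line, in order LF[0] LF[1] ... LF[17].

Char counts: '$':1, 'X':3, 'Y':3, 'x':2, 'y':9
C (first-col start): C('$')=0, C('X')=1, C('Y')=4, C('x')=7, C('y')=9
L[0]='y': occ=0, LF[0]=C('y')+0=9+0=9
L[1]='y': occ=1, LF[1]=C('y')+1=9+1=10
L[2]='x': occ=0, LF[2]=C('x')+0=7+0=7
L[3]='X': occ=0, LF[3]=C('X')+0=1+0=1
L[4]='y': occ=2, LF[4]=C('y')+2=9+2=11
L[5]='y': occ=3, LF[5]=C('y')+3=9+3=12
L[6]='x': occ=1, LF[6]=C('x')+1=7+1=8
L[7]='$': occ=0, LF[7]=C('$')+0=0+0=0
L[8]='y': occ=4, LF[8]=C('y')+4=9+4=13
L[9]='Y': occ=0, LF[9]=C('Y')+0=4+0=4
L[10]='y': occ=5, LF[10]=C('y')+5=9+5=14
L[11]='y': occ=6, LF[11]=C('y')+6=9+6=15
L[12]='y': occ=7, LF[12]=C('y')+7=9+7=16
L[13]='y': occ=8, LF[13]=C('y')+8=9+8=17
L[14]='Y': occ=1, LF[14]=C('Y')+1=4+1=5
L[15]='Y': occ=2, LF[15]=C('Y')+2=4+2=6
L[16]='X': occ=1, LF[16]=C('X')+1=1+1=2
L[17]='X': occ=2, LF[17]=C('X')+2=1+2=3

Answer: 9 10 7 1 11 12 8 0 13 4 14 15 16 17 5 6 2 3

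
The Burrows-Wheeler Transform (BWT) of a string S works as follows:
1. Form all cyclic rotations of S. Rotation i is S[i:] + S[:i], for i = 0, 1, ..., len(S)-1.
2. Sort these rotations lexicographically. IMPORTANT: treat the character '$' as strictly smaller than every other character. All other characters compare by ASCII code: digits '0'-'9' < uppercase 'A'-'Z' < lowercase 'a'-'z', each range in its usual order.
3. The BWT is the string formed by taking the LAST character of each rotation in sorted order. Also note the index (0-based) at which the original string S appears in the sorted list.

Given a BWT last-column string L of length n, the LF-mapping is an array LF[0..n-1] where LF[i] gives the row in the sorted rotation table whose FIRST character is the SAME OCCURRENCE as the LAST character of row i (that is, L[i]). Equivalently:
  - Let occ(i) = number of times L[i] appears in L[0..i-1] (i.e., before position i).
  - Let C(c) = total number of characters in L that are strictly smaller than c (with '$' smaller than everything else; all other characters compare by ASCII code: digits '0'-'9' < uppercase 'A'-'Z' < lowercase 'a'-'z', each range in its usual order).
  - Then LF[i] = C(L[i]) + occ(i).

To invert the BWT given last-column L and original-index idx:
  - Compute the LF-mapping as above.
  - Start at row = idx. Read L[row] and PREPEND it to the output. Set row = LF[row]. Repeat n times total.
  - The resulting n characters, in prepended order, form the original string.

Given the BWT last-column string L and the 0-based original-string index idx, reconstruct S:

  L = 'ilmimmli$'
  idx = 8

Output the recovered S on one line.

Answer: mlmiimli$

Derivation:
LF mapping: 1 4 6 2 7 8 5 3 0
Walk LF starting at row 8, prepending L[row]:
  step 1: row=8, L[8]='$', prepend. Next row=LF[8]=0
  step 2: row=0, L[0]='i', prepend. Next row=LF[0]=1
  step 3: row=1, L[1]='l', prepend. Next row=LF[1]=4
  step 4: row=4, L[4]='m', prepend. Next row=LF[4]=7
  step 5: row=7, L[7]='i', prepend. Next row=LF[7]=3
  step 6: row=3, L[3]='i', prepend. Next row=LF[3]=2
  step 7: row=2, L[2]='m', prepend. Next row=LF[2]=6
  step 8: row=6, L[6]='l', prepend. Next row=LF[6]=5
  step 9: row=5, L[5]='m', prepend. Next row=LF[5]=8
Reversed output: mlmiimli$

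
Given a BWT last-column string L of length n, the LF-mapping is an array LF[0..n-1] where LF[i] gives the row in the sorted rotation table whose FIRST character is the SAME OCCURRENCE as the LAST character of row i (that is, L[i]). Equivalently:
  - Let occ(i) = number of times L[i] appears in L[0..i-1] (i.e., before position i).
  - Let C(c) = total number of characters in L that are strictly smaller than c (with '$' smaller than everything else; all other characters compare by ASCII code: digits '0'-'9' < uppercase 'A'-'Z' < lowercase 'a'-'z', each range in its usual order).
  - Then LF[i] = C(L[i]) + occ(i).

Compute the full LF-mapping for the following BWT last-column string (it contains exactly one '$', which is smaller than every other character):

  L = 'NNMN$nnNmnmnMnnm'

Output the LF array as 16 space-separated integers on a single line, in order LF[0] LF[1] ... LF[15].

Char counts: '$':1, 'M':2, 'N':4, 'm':3, 'n':6
C (first-col start): C('$')=0, C('M')=1, C('N')=3, C('m')=7, C('n')=10
L[0]='N': occ=0, LF[0]=C('N')+0=3+0=3
L[1]='N': occ=1, LF[1]=C('N')+1=3+1=4
L[2]='M': occ=0, LF[2]=C('M')+0=1+0=1
L[3]='N': occ=2, LF[3]=C('N')+2=3+2=5
L[4]='$': occ=0, LF[4]=C('$')+0=0+0=0
L[5]='n': occ=0, LF[5]=C('n')+0=10+0=10
L[6]='n': occ=1, LF[6]=C('n')+1=10+1=11
L[7]='N': occ=3, LF[7]=C('N')+3=3+3=6
L[8]='m': occ=0, LF[8]=C('m')+0=7+0=7
L[9]='n': occ=2, LF[9]=C('n')+2=10+2=12
L[10]='m': occ=1, LF[10]=C('m')+1=7+1=8
L[11]='n': occ=3, LF[11]=C('n')+3=10+3=13
L[12]='M': occ=1, LF[12]=C('M')+1=1+1=2
L[13]='n': occ=4, LF[13]=C('n')+4=10+4=14
L[14]='n': occ=5, LF[14]=C('n')+5=10+5=15
L[15]='m': occ=2, LF[15]=C('m')+2=7+2=9

Answer: 3 4 1 5 0 10 11 6 7 12 8 13 2 14 15 9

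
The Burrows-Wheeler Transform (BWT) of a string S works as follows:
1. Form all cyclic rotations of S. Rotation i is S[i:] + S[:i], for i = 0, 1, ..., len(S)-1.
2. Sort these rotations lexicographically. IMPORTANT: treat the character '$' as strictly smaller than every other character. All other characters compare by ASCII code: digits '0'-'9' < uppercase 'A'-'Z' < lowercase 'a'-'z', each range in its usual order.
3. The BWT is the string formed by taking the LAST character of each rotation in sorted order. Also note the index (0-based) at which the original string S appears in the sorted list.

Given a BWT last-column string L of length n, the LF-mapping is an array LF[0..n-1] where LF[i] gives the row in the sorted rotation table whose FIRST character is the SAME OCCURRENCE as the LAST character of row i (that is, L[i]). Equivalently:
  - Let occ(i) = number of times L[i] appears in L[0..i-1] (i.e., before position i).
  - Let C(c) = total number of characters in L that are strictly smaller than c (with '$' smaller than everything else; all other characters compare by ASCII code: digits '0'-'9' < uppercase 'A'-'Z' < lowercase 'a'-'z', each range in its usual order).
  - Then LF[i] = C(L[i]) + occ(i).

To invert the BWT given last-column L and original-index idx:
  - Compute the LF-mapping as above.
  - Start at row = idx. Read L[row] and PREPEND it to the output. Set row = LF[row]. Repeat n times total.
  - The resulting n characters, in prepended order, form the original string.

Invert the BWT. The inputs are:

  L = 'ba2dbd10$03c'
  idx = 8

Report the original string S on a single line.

LF mapping: 7 6 4 10 8 11 3 1 0 2 5 9
Walk LF starting at row 8, prepending L[row]:
  step 1: row=8, L[8]='$', prepend. Next row=LF[8]=0
  step 2: row=0, L[0]='b', prepend. Next row=LF[0]=7
  step 3: row=7, L[7]='0', prepend. Next row=LF[7]=1
  step 4: row=1, L[1]='a', prepend. Next row=LF[1]=6
  step 5: row=6, L[6]='1', prepend. Next row=LF[6]=3
  step 6: row=3, L[3]='d', prepend. Next row=LF[3]=10
  step 7: row=10, L[10]='3', prepend. Next row=LF[10]=5
  step 8: row=5, L[5]='d', prepend. Next row=LF[5]=11
  step 9: row=11, L[11]='c', prepend. Next row=LF[11]=9
  step 10: row=9, L[9]='0', prepend. Next row=LF[9]=2
  step 11: row=2, L[2]='2', prepend. Next row=LF[2]=4
  step 12: row=4, L[4]='b', prepend. Next row=LF[4]=8
Reversed output: b20cd3d1a0b$

Answer: b20cd3d1a0b$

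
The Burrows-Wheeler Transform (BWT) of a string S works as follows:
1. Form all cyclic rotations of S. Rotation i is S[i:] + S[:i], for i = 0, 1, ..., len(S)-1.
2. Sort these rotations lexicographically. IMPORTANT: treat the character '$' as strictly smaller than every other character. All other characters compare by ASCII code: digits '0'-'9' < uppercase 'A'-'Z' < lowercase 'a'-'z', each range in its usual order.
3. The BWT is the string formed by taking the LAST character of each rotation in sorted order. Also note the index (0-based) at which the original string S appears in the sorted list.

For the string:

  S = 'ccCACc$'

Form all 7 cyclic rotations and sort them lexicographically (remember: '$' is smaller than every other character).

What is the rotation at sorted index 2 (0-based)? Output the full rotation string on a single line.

Answer: CACc$cc

Derivation:
All 7 rotations (rotation i = S[i:]+S[:i]):
  rot[0] = ccCACc$
  rot[1] = cCACc$c
  rot[2] = CACc$cc
  rot[3] = ACc$ccC
  rot[4] = Cc$ccCA
  rot[5] = c$ccCAC
  rot[6] = $ccCACc
Sorted (with $ < everything):
  sorted[0] = $ccCACc
  sorted[1] = ACc$ccC
  sorted[2] = CACc$cc
  sorted[3] = Cc$ccCA
  sorted[4] = c$ccCAC
  sorted[5] = cCACc$c
  sorted[6] = ccCACc$
sorted[2] = CACc$cc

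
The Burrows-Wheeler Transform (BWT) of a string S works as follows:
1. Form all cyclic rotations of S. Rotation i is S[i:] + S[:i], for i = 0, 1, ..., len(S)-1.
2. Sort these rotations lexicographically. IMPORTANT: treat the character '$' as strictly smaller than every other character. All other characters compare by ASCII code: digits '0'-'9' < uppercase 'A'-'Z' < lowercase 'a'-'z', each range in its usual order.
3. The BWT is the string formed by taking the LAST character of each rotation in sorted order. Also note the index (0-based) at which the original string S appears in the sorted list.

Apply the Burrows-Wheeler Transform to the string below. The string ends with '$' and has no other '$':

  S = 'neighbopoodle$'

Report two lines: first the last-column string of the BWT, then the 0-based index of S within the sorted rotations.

Answer: eholniged$opbo
9

Derivation:
All 14 rotations (rotation i = S[i:]+S[:i]):
  rot[0] = neighbopoodle$
  rot[1] = eighbopoodle$n
  rot[2] = ighbopoodle$ne
  rot[3] = ghbopoodle$nei
  rot[4] = hbopoodle$neig
  rot[5] = bopoodle$neigh
  rot[6] = opoodle$neighb
  rot[7] = poodle$neighbo
  rot[8] = oodle$neighbop
  rot[9] = odle$neighbopo
  rot[10] = dle$neighbopoo
  rot[11] = le$neighbopood
  rot[12] = e$neighbopoodl
  rot[13] = $neighbopoodle
Sorted (with $ < everything):
  sorted[0] = $neighbopoodle  (last char: 'e')
  sorted[1] = bopoodle$neigh  (last char: 'h')
  sorted[2] = dle$neighbopoo  (last char: 'o')
  sorted[3] = e$neighbopoodl  (last char: 'l')
  sorted[4] = eighbopoodle$n  (last char: 'n')
  sorted[5] = ghbopoodle$nei  (last char: 'i')
  sorted[6] = hbopoodle$neig  (last char: 'g')
  sorted[7] = ighbopoodle$ne  (last char: 'e')
  sorted[8] = le$neighbopood  (last char: 'd')
  sorted[9] = neighbopoodle$  (last char: '$')
  sorted[10] = odle$neighbopo  (last char: 'o')
  sorted[11] = oodle$neighbop  (last char: 'p')
  sorted[12] = opoodle$neighb  (last char: 'b')
  sorted[13] = poodle$neighbo  (last char: 'o')
Last column: eholniged$opbo
Original string S is at sorted index 9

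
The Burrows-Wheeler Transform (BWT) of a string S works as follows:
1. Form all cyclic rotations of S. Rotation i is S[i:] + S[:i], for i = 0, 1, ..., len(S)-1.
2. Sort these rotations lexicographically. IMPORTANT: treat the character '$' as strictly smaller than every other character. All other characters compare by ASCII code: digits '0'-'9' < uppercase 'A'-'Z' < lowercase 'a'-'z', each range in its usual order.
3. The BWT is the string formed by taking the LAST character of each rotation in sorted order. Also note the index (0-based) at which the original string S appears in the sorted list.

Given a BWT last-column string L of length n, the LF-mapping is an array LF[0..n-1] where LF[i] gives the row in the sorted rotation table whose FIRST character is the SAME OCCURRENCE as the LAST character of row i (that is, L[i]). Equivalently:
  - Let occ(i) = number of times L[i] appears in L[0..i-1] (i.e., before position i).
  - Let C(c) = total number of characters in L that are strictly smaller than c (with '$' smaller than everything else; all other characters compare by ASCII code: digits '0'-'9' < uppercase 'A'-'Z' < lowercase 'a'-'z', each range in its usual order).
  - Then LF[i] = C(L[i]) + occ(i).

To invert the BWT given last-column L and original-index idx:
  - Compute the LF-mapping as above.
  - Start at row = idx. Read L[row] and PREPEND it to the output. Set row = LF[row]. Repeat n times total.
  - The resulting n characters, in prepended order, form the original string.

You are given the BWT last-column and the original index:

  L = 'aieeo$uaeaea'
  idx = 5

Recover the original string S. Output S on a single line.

Answer: eaeeoaueaia$

Derivation:
LF mapping: 1 9 5 6 10 0 11 2 7 3 8 4
Walk LF starting at row 5, prepending L[row]:
  step 1: row=5, L[5]='$', prepend. Next row=LF[5]=0
  step 2: row=0, L[0]='a', prepend. Next row=LF[0]=1
  step 3: row=1, L[1]='i', prepend. Next row=LF[1]=9
  step 4: row=9, L[9]='a', prepend. Next row=LF[9]=3
  step 5: row=3, L[3]='e', prepend. Next row=LF[3]=6
  step 6: row=6, L[6]='u', prepend. Next row=LF[6]=11
  step 7: row=11, L[11]='a', prepend. Next row=LF[11]=4
  step 8: row=4, L[4]='o', prepend. Next row=LF[4]=10
  step 9: row=10, L[10]='e', prepend. Next row=LF[10]=8
  step 10: row=8, L[8]='e', prepend. Next row=LF[8]=7
  step 11: row=7, L[7]='a', prepend. Next row=LF[7]=2
  step 12: row=2, L[2]='e', prepend. Next row=LF[2]=5
Reversed output: eaeeoaueaia$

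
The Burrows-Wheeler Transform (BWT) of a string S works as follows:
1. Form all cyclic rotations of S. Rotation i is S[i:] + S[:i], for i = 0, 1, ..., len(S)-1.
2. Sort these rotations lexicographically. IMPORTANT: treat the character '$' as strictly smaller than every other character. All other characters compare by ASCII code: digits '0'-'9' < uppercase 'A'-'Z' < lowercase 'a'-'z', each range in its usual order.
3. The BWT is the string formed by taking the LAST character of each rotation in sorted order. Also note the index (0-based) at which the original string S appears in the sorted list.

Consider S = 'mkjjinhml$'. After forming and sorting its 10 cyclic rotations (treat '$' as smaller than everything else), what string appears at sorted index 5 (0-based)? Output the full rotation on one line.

All 10 rotations (rotation i = S[i:]+S[:i]):
  rot[0] = mkjjinhml$
  rot[1] = kjjinhml$m
  rot[2] = jjinhml$mk
  rot[3] = jinhml$mkj
  rot[4] = inhml$mkjj
  rot[5] = nhml$mkjji
  rot[6] = hml$mkjjin
  rot[7] = ml$mkjjinh
  rot[8] = l$mkjjinhm
  rot[9] = $mkjjinhml
Sorted (with $ < everything):
  sorted[0] = $mkjjinhml
  sorted[1] = hml$mkjjin
  sorted[2] = inhml$mkjj
  sorted[3] = jinhml$mkj
  sorted[4] = jjinhml$mk
  sorted[5] = kjjinhml$m
  sorted[6] = l$mkjjinhm
  sorted[7] = mkjjinhml$
  sorted[8] = ml$mkjjinh
  sorted[9] = nhml$mkjji
sorted[5] = kjjinhml$m

Answer: kjjinhml$m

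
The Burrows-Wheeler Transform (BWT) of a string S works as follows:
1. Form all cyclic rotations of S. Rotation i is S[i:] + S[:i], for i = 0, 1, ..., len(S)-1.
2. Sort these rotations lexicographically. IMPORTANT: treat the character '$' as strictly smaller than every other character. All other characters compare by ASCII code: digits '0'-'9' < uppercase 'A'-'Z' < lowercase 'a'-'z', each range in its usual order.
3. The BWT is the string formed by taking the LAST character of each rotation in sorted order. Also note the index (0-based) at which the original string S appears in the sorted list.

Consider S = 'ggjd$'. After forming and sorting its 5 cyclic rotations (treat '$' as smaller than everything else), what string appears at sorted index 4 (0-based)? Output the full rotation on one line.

Answer: jd$gg

Derivation:
All 5 rotations (rotation i = S[i:]+S[:i]):
  rot[0] = ggjd$
  rot[1] = gjd$g
  rot[2] = jd$gg
  rot[3] = d$ggj
  rot[4] = $ggjd
Sorted (with $ < everything):
  sorted[0] = $ggjd
  sorted[1] = d$ggj
  sorted[2] = ggjd$
  sorted[3] = gjd$g
  sorted[4] = jd$gg
sorted[4] = jd$gg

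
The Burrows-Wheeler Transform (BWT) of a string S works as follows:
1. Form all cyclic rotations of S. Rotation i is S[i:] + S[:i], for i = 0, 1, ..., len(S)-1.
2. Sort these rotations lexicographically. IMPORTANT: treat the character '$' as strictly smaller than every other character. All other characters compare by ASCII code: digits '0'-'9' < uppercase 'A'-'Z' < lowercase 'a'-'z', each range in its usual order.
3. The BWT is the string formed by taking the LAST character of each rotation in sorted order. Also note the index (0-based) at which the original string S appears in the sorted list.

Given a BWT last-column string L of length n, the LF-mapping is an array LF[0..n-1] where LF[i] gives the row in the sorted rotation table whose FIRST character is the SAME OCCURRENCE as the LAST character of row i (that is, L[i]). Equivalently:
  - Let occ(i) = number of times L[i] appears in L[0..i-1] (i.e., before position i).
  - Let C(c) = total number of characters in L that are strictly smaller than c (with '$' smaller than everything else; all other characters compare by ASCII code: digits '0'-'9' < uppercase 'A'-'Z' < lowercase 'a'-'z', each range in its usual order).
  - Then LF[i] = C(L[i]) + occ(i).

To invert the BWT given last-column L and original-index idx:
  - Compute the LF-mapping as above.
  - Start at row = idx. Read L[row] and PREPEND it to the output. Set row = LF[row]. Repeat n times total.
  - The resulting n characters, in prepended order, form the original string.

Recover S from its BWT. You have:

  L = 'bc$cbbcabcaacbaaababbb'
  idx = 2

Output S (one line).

LF mapping: 8 17 0 18 9 10 19 1 11 20 2 3 21 12 4 5 6 13 7 14 15 16
Walk LF starting at row 2, prepending L[row]:
  step 1: row=2, L[2]='$', prepend. Next row=LF[2]=0
  step 2: row=0, L[0]='b', prepend. Next row=LF[0]=8
  step 3: row=8, L[8]='b', prepend. Next row=LF[8]=11
  step 4: row=11, L[11]='a', prepend. Next row=LF[11]=3
  step 5: row=3, L[3]='c', prepend. Next row=LF[3]=18
  step 6: row=18, L[18]='a', prepend. Next row=LF[18]=7
  step 7: row=7, L[7]='a', prepend. Next row=LF[7]=1
  step 8: row=1, L[1]='c', prepend. Next row=LF[1]=17
  step 9: row=17, L[17]='b', prepend. Next row=LF[17]=13
  step 10: row=13, L[13]='b', prepend. Next row=LF[13]=12
  step 11: row=12, L[12]='c', prepend. Next row=LF[12]=21
  step 12: row=21, L[21]='b', prepend. Next row=LF[21]=16
  step 13: row=16, L[16]='a', prepend. Next row=LF[16]=6
  step 14: row=6, L[6]='c', prepend. Next row=LF[6]=19
  step 15: row=19, L[19]='b', prepend. Next row=LF[19]=14
  step 16: row=14, L[14]='a', prepend. Next row=LF[14]=4
  step 17: row=4, L[4]='b', prepend. Next row=LF[4]=9
  step 18: row=9, L[9]='c', prepend. Next row=LF[9]=20
  step 19: row=20, L[20]='b', prepend. Next row=LF[20]=15
  step 20: row=15, L[15]='a', prepend. Next row=LF[15]=5
  step 21: row=5, L[5]='b', prepend. Next row=LF[5]=10
  step 22: row=10, L[10]='a', prepend. Next row=LF[10]=2
Reversed output: ababcbabcabcbbcaacabb$

Answer: ababcbabcabcbbcaacabb$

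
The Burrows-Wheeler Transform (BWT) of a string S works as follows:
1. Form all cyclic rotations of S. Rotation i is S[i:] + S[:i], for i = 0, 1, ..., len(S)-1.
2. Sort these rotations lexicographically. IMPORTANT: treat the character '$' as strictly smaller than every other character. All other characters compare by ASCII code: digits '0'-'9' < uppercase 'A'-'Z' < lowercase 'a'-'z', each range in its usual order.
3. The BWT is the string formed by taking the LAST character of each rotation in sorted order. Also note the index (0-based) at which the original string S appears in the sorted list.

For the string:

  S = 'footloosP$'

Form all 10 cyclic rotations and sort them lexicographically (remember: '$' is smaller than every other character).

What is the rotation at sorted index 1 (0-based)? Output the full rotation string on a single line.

Answer: P$footloos

Derivation:
All 10 rotations (rotation i = S[i:]+S[:i]):
  rot[0] = footloosP$
  rot[1] = ootloosP$f
  rot[2] = otloosP$fo
  rot[3] = tloosP$foo
  rot[4] = loosP$foot
  rot[5] = oosP$footl
  rot[6] = osP$footlo
  rot[7] = sP$footloo
  rot[8] = P$footloos
  rot[9] = $footloosP
Sorted (with $ < everything):
  sorted[0] = $footloosP
  sorted[1] = P$footloos
  sorted[2] = footloosP$
  sorted[3] = loosP$foot
  sorted[4] = oosP$footl
  sorted[5] = ootloosP$f
  sorted[6] = osP$footlo
  sorted[7] = otloosP$fo
  sorted[8] = sP$footloo
  sorted[9] = tloosP$foo
sorted[1] = P$footloos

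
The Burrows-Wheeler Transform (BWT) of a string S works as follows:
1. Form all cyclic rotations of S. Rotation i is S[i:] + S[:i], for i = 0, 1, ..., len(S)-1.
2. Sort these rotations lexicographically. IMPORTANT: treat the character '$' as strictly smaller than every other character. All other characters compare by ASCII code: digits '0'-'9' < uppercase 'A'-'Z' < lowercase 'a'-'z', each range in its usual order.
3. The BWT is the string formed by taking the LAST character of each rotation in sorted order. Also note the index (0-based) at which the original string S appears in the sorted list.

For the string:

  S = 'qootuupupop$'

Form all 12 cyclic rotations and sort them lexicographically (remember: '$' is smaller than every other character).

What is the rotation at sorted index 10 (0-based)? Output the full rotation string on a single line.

Answer: upupop$qootu

Derivation:
All 12 rotations (rotation i = S[i:]+S[:i]):
  rot[0] = qootuupupop$
  rot[1] = ootuupupop$q
  rot[2] = otuupupop$qo
  rot[3] = tuupupop$qoo
  rot[4] = uupupop$qoot
  rot[5] = upupop$qootu
  rot[6] = pupop$qootuu
  rot[7] = upop$qootuup
  rot[8] = pop$qootuupu
  rot[9] = op$qootuupup
  rot[10] = p$qootuupupo
  rot[11] = $qootuupupop
Sorted (with $ < everything):
  sorted[0] = $qootuupupop
  sorted[1] = ootuupupop$q
  sorted[2] = op$qootuupup
  sorted[3] = otuupupop$qo
  sorted[4] = p$qootuupupo
  sorted[5] = pop$qootuupu
  sorted[6] = pupop$qootuu
  sorted[7] = qootuupupop$
  sorted[8] = tuupupop$qoo
  sorted[9] = upop$qootuup
  sorted[10] = upupop$qootu
  sorted[11] = uupupop$qoot
sorted[10] = upupop$qootu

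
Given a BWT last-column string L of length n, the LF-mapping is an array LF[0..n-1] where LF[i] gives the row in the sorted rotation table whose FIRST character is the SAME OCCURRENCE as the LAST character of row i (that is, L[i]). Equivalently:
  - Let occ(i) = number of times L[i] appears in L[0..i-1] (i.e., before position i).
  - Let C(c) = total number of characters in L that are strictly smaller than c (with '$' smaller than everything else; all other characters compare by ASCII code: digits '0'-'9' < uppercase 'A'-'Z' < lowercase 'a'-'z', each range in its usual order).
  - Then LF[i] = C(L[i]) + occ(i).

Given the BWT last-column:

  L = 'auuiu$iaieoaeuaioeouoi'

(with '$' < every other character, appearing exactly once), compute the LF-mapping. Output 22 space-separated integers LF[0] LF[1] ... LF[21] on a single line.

Char counts: '$':1, 'a':4, 'e':3, 'i':5, 'o':4, 'u':5
C (first-col start): C('$')=0, C('a')=1, C('e')=5, C('i')=8, C('o')=13, C('u')=17
L[0]='a': occ=0, LF[0]=C('a')+0=1+0=1
L[1]='u': occ=0, LF[1]=C('u')+0=17+0=17
L[2]='u': occ=1, LF[2]=C('u')+1=17+1=18
L[3]='i': occ=0, LF[3]=C('i')+0=8+0=8
L[4]='u': occ=2, LF[4]=C('u')+2=17+2=19
L[5]='$': occ=0, LF[5]=C('$')+0=0+0=0
L[6]='i': occ=1, LF[6]=C('i')+1=8+1=9
L[7]='a': occ=1, LF[7]=C('a')+1=1+1=2
L[8]='i': occ=2, LF[8]=C('i')+2=8+2=10
L[9]='e': occ=0, LF[9]=C('e')+0=5+0=5
L[10]='o': occ=0, LF[10]=C('o')+0=13+0=13
L[11]='a': occ=2, LF[11]=C('a')+2=1+2=3
L[12]='e': occ=1, LF[12]=C('e')+1=5+1=6
L[13]='u': occ=3, LF[13]=C('u')+3=17+3=20
L[14]='a': occ=3, LF[14]=C('a')+3=1+3=4
L[15]='i': occ=3, LF[15]=C('i')+3=8+3=11
L[16]='o': occ=1, LF[16]=C('o')+1=13+1=14
L[17]='e': occ=2, LF[17]=C('e')+2=5+2=7
L[18]='o': occ=2, LF[18]=C('o')+2=13+2=15
L[19]='u': occ=4, LF[19]=C('u')+4=17+4=21
L[20]='o': occ=3, LF[20]=C('o')+3=13+3=16
L[21]='i': occ=4, LF[21]=C('i')+4=8+4=12

Answer: 1 17 18 8 19 0 9 2 10 5 13 3 6 20 4 11 14 7 15 21 16 12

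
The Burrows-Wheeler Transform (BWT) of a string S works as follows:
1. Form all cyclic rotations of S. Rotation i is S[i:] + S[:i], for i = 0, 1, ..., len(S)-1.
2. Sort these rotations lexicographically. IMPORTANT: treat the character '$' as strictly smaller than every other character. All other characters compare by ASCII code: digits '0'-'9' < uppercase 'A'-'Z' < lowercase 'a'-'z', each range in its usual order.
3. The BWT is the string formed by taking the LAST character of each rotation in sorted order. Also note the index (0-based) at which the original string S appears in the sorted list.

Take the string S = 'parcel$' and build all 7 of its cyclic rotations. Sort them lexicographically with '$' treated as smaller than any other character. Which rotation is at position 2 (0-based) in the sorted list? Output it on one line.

Answer: cel$par

Derivation:
All 7 rotations (rotation i = S[i:]+S[:i]):
  rot[0] = parcel$
  rot[1] = arcel$p
  rot[2] = rcel$pa
  rot[3] = cel$par
  rot[4] = el$parc
  rot[5] = l$parce
  rot[6] = $parcel
Sorted (with $ < everything):
  sorted[0] = $parcel
  sorted[1] = arcel$p
  sorted[2] = cel$par
  sorted[3] = el$parc
  sorted[4] = l$parce
  sorted[5] = parcel$
  sorted[6] = rcel$pa
sorted[2] = cel$par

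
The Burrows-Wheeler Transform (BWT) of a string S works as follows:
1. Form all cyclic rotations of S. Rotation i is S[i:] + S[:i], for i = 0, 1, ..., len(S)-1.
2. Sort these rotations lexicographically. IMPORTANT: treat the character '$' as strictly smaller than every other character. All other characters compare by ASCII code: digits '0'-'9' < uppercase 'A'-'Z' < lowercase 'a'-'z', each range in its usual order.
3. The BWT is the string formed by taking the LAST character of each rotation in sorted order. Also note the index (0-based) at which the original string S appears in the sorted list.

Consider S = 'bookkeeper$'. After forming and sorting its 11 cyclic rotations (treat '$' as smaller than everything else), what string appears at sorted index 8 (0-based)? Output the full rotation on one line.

Answer: ookkeeper$b

Derivation:
All 11 rotations (rotation i = S[i:]+S[:i]):
  rot[0] = bookkeeper$
  rot[1] = ookkeeper$b
  rot[2] = okkeeper$bo
  rot[3] = kkeeper$boo
  rot[4] = keeper$book
  rot[5] = eeper$bookk
  rot[6] = eper$bookke
  rot[7] = per$bookkee
  rot[8] = er$bookkeep
  rot[9] = r$bookkeepe
  rot[10] = $bookkeeper
Sorted (with $ < everything):
  sorted[0] = $bookkeeper
  sorted[1] = bookkeeper$
  sorted[2] = eeper$bookk
  sorted[3] = eper$bookke
  sorted[4] = er$bookkeep
  sorted[5] = keeper$book
  sorted[6] = kkeeper$boo
  sorted[7] = okkeeper$bo
  sorted[8] = ookkeeper$b
  sorted[9] = per$bookkee
  sorted[10] = r$bookkeepe
sorted[8] = ookkeeper$b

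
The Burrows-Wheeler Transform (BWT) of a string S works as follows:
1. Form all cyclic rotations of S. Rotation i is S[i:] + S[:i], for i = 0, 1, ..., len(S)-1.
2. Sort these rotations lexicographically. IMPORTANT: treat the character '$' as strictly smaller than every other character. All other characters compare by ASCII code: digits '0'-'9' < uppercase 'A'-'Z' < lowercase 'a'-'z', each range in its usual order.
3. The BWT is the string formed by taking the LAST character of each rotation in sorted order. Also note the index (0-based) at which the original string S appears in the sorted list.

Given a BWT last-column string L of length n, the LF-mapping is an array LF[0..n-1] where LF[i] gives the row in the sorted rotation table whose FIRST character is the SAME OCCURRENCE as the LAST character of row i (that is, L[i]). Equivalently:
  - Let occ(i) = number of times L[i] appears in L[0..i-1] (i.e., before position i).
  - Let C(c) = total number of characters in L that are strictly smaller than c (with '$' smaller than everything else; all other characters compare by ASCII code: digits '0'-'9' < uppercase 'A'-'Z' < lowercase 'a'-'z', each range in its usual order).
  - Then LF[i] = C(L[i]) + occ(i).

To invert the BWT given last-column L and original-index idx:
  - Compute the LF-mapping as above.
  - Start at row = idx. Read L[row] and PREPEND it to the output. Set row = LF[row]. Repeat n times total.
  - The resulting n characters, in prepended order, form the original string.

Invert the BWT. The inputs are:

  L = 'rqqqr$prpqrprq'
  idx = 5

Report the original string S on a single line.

LF mapping: 9 4 5 6 10 0 1 11 2 7 12 3 13 8
Walk LF starting at row 5, prepending L[row]:
  step 1: row=5, L[5]='$', prepend. Next row=LF[5]=0
  step 2: row=0, L[0]='r', prepend. Next row=LF[0]=9
  step 3: row=9, L[9]='q', prepend. Next row=LF[9]=7
  step 4: row=7, L[7]='r', prepend. Next row=LF[7]=11
  step 5: row=11, L[11]='p', prepend. Next row=LF[11]=3
  step 6: row=3, L[3]='q', prepend. Next row=LF[3]=6
  step 7: row=6, L[6]='p', prepend. Next row=LF[6]=1
  step 8: row=1, L[1]='q', prepend. Next row=LF[1]=4
  step 9: row=4, L[4]='r', prepend. Next row=LF[4]=10
  step 10: row=10, L[10]='r', prepend. Next row=LF[10]=12
  step 11: row=12, L[12]='r', prepend. Next row=LF[12]=13
  step 12: row=13, L[13]='q', prepend. Next row=LF[13]=8
  step 13: row=8, L[8]='p', prepend. Next row=LF[8]=2
  step 14: row=2, L[2]='q', prepend. Next row=LF[2]=5
Reversed output: qpqrrrqpqprqr$

Answer: qpqrrrqpqprqr$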